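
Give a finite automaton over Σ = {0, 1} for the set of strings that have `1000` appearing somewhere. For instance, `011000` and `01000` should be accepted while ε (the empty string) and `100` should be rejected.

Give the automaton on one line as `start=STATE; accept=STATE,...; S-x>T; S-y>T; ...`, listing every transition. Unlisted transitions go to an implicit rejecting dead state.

start=q0; accept=q4; q0-0>q0; q0-1>q1; q1-0>q2; q1-1>q1; q2-0>q3; q2-1>q1; q3-0>q4; q3-1>q1; q4-0>q4; q4-1>q4

States q0..q3 record the length of the longest prefix of `1000` that matches the current input suffix. Reaching q4 means `1000` has been seen, and we stay there forever. Accept from q4.
With 5 states:
        0   1  
>  q0   q0  q1 
   q1   q2  q1 
   q2   q3  q1 
   q3   q4  q1 
 * q4   q4  q4 
(> = start, * = accepting)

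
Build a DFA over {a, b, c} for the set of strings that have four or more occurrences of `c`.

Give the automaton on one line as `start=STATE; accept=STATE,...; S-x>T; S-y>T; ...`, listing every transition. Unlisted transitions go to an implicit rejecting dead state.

start=s0; accept=s4,s5; s0-a>s0; s0-b>s0; s0-c>s1; s1-a>s1; s1-b>s1; s1-c>s2; s2-a>s2; s2-b>s2; s2-c>s3; s3-a>s3; s3-b>s3; s3-c>s4; s4-a>s4; s4-b>s4; s4-c>s5; s5-a>s5; s5-b>s5; s5-c>s5

Only the number of `c`s matters, and only up to 5. Make a chain s0 → s1 → s2 → s3 → s4 → s5 advanced by each `c` (with s5 absorbing); every other symbol self-loops. The accepting set is {s4, s5}.
A 6-state machine:
        a   b   c  
>  s0   s0  s0  s1 
   s1   s1  s1  s2 
   s2   s2  s2  s3 
   s3   s3  s3  s4 
 * s4   s4  s4  s5 
 * s5   s5  s5  s5 
(> = start, * = accepting)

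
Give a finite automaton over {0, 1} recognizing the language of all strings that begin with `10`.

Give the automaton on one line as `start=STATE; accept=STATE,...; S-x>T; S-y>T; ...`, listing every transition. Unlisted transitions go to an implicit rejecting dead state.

start=A; accept=C; A-0>D; A-1>B; B-0>C; B-1>D; C-0>C; C-1>C; D-0>D; D-1>D

Check the first 2 symbols one by one: A through B record how many have matched `10` so far; any wrong symbol goes to the dead state D. After all 2 match we enter the accepting sink C.
With 4 states:
       0  1 
>  A   D  B 
   B   C  D 
 * C   C  C 
   D   D  D 
(> = start, * = accepting)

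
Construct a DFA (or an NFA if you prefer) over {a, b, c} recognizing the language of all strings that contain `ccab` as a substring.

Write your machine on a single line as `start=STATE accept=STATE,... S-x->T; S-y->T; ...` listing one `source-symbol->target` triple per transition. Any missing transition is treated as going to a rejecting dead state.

start=q0; accept=q4; q0-a->q0; q0-b->q0; q0-c->q1; q1-a->q0; q1-b->q0; q1-c->q2; q2-a->q3; q2-b->q0; q2-c->q2; q3-a->q0; q3-b->q4; q3-c->q1; q4-a->q4; q4-b->q4; q4-c->q4

States q0..q3 record the length of the longest prefix of `ccab` that matches the current input suffix. Reaching q4 means `ccab` has been seen, and we stay there forever. Accept from q4.
5 states suffice.
        a   b   c  
>  q0   q0  q0  q1 
   q1   q0  q0  q2 
   q2   q3  q0  q2 
   q3   q0  q4  q1 
 * q4   q4  q4  q4 
(> = start, * = accepting)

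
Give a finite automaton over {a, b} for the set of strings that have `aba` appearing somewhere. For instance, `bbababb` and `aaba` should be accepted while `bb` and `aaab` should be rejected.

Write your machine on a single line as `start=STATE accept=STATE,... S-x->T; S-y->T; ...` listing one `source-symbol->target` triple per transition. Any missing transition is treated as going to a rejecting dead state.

Track how much of `aba` has been matched so far: state S0 is no progress, S3 is the absorbing accept state reached once `aba` has occurred. Intermediate states record partial matches; on a mismatch, fall back to the longest reusable overlap.
        a   b  
>  S0   S1  S0 
   S1   S1  S2 
   S2   S3  S0 
 * S3   S3  S3 
(> = start, * = accepting)

start=S0; accept=S3; S0-a->S1; S0-b->S0; S1-a->S1; S1-b->S2; S2-a->S3; S2-b->S0; S3-a->S3; S3-b->S3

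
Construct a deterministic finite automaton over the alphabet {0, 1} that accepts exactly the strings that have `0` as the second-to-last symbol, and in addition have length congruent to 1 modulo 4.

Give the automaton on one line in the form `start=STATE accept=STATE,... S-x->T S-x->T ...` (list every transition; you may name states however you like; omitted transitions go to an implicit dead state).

Handle the two conditions separately and then intersect. The first has 7 states tracking the last 2 symbols read; the second has 4 states tracking the input length modulo 4. A product state is a pair (one from each), accepting exactly when both do. Equivalent product states are then merged.
        0   1  
>  q0   q1  q1 
   q1   q2  q2 
   q2   q3  q3 
   q3   q4  q0 
   q4   q5  q5 
 * q5   q2  q2 
(> = start, * = accepting)

start=q0 accept=q5 q0-0->q1 q0-1->q1 q1-0->q2 q1-1->q2 q2-0->q3 q2-1->q3 q3-0->q4 q3-1->q0 q4-0->q5 q4-1->q5 q5-0->q2 q5-1->q2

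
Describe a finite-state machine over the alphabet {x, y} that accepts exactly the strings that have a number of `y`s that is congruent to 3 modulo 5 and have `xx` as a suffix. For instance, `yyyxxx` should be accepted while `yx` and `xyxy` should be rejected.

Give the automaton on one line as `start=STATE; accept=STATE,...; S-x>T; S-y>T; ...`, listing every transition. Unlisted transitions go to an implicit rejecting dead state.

Handle the two conditions separately and then intersect. The first has 5 states tracking the count of `y`s modulo 5; the second has 3 states tracking how much of the suffix `xx` has currently been matched. A product state is a pair (one from each), accepting exactly when both do. Equivalent product states are then merged.
7 states suffice.
        x   y  
>  q0   q0  q1 
   q1   q1  q2 
   q2   q2  q3 
   q3   q4  q5 
   q4   q6  q5 
   q5   q5  q0 
 * q6   q6  q5 
(> = start, * = accepting)

start=q0; accept=q6; q0-x>q0; q0-y>q1; q1-x>q1; q1-y>q2; q2-x>q2; q2-y>q3; q3-x>q4; q3-y>q5; q4-x>q6; q4-y>q5; q5-x>q5; q5-y>q0; q6-x>q6; q6-y>q5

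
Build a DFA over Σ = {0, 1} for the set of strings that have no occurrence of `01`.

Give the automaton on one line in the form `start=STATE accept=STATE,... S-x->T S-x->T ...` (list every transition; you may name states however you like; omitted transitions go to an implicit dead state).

Track partial matches of the forbidden pattern `01`. State q2 is a dead state reached once `01` has occurred; every other state accepts. q0 means no part of `01` is currently matched.
A 3-state machine:
        0   1  
>* q0   q1  q0 
 * q1   q1  q2 
   q2   q2  q2 
(> = start, * = accepting)

start=q0 accept=q0,q1 q0-0->q1 q0-1->q0 q1-0->q1 q1-1->q2 q2-0->q2 q2-1->q2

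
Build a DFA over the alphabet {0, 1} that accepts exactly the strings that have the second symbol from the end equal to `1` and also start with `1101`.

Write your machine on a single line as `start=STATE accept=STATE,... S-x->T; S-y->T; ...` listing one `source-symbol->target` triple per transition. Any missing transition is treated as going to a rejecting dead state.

start=q0; accept=q10,q11; q0-0->q1; q0-1->q2; q1-0->q3; q1-1->q4; q2-0->q5; q2-1->q6; q3-0->q3; q3-1->q4; q4-0->q5; q4-1->q7; q5-0->q3; q5-1->q4; q6-0->q8; q6-1->q7; q7-0->q5; q7-1->q7; q8-0->q3; q8-1->q9; q9-0->q10; q9-1->q11; q10-0->q12; q10-1->q9; q11-0->q10; q11-1->q11; q12-0->q12; q12-1->q9

Run two small machines in parallel and take their product. One (7 states) tracks the last 2 symbols read; the other (6 states) tracks whether the input so far still matches the prefix `1101`. Each combined state is a pair, one component from each; accept when both components accept.
A 13-state machine:
          0    1  
>  q0     q1   q2 
   q1     q3   q4 
   q2     q5   q6 
   q3     q3   q4 
   q4     q5   q7 
   q5     q3   q4 
   q6     q8   q7 
   q7     q5   q7 
   q8     q3   q9 
   q9    q10  q11 
 * q10   q12   q9 
 * q11   q10  q11 
   q12   q12   q9 
(> = start, * = accepting)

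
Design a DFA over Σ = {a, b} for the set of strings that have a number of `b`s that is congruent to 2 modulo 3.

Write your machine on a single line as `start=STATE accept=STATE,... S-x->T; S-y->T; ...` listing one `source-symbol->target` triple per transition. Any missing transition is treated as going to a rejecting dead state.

start=s0; accept=s2; s0-a->s0; s0-b->s1; s1-a->s1; s1-b->s2; s2-a->s2; s2-b->s0

The only thing that matters is how many `b`s have appeared, reduced mod 3. Use one state per residue: s0 for 0, …, s2 for 2. Reading `b` moves to the next residue; anything else stays put. s2 is accepting.
3 states suffice.
        a   b  
>  s0   s0  s1 
   s1   s1  s2 
 * s2   s2  s0 
(> = start, * = accepting)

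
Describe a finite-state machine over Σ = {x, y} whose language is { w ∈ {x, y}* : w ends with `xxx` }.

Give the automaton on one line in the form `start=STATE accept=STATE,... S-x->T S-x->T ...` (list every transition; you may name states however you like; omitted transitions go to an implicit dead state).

Let each state record the length of the longest suffix of the input read so far that is also a prefix of `xxx`. q1 means the last symbol is `x`; q2 means the last 2 symbols are `xx`; q3 means the last 3 symbols are `xxx`. Accept only at q3, where the string currently ends in `xxx`.
With 4 states:
        x   y  
>  q0   q1  q0 
   q1   q2  q0 
   q2   q3  q0 
 * q3   q3  q0 
(> = start, * = accepting)

start=q0 accept=q3 q0-x->q1 q0-y->q0 q1-x->q2 q1-y->q0 q2-x->q3 q2-y->q0 q3-x->q3 q3-y->q0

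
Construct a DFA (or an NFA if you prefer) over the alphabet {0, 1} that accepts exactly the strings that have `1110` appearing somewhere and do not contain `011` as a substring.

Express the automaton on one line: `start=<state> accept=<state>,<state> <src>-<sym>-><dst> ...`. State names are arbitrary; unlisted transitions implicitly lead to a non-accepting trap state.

start=A accept=F,G A-0->B A-1->C B-0->B B-1->B C-0->B C-1->D D-0->B D-1->E E-0->F E-1->E F-0->F F-1->G G-0->F G-1->B

Handle the two conditions separately and then intersect. The first has 5 states tracking whether and how much of `1110` has been seen; the second has 4 states tracking partial matches of the forbidden pattern `011`. A product state is a pair (one from each), accepting exactly when both do. Equivalent product states are then merged.
7 states suffice.
       0  1 
>  A   B  C 
   B   B  B 
   C   B  D 
   D   B  E 
   E   F  E 
 * F   F  G 
 * G   F  B 
(> = start, * = accepting)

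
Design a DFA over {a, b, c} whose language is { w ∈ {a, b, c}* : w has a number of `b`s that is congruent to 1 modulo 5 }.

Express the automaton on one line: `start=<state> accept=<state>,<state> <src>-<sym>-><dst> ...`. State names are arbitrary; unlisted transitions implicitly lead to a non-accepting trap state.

start=q0 accept=q1 q0-a->q0 q0-b->q1 q0-c->q0 q1-a->q1 q1-b->q2 q1-c->q1 q2-a->q2 q2-b->q3 q2-c->q2 q3-a->q3 q3-b->q4 q3-c->q3 q4-a->q4 q4-b->q0 q4-c->q4

The only thing that matters is how many `b`s have appeared, reduced mod 5. Use one state per residue: q0 for 0, …, q4 for 4. Reading `b` moves to the next residue; anything else stays put. q1 is accepting.
        a   b   c  
>  q0   q0  q1  q0 
 * q1   q1  q2  q1 
   q2   q2  q3  q2 
   q3   q3  q4  q3 
   q4   q4  q0  q4 
(> = start, * = accepting)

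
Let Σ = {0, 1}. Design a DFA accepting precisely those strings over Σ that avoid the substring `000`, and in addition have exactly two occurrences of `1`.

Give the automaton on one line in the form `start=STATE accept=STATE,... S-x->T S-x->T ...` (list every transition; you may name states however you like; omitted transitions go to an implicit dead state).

start=q0 accept=q5,q8,q11 q0-0->q1 q0-1->q2 q1-0->q3 q1-1->q2 q2-0->q4 q2-1->q5 q3-0->q6 q3-1->q2 q4-0->q7 q4-1->q5 q5-0->q8 q5-1->q9 q6-0->q6 q6-1->q10 q7-0->q10 q7-1->q5 q8-0->q11 q8-1->q9 q9-0->q12 q9-1->q9 q10-0->q10 q10-1->q13 q11-0->q13 q11-1->q9 q12-0->q14 q12-1->q9 q13-0->q13 q13-1->q15 q14-0->q15 q14-1->q9 q15-0->q15 q15-1->q15

Handle the two conditions separately and then intersect. The first has 4 states tracking partial matches of the forbidden pattern `000`; the second has 4 states tracking the count of `1`s, saturating at 3. A product state is a pair (one from each), accepting exactly when both do.
          0    1  
>  q0     q1   q2 
   q1     q3   q2 
   q2     q4   q5 
   q3     q6   q2 
   q4     q7   q5 
 * q5     q8   q9 
   q6     q6  q10 
   q7    q10   q5 
 * q8    q11   q9 
   q9    q12   q9 
   q10   q10  q13 
 * q11   q13   q9 
   q12   q14   q9 
   q13   q13  q15 
   q14   q15   q9 
   q15   q15  q15 
(> = start, * = accepting)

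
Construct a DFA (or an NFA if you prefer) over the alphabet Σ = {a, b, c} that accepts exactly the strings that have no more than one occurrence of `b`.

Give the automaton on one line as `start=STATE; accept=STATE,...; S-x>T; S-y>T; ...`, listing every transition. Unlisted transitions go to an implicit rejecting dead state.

Count `b`s, saturating at 2: state s0 means no `b` yet, s1 means one `b` seen, s2 means more than one. Each `b` increments (capped at s2); other symbols loop. Accept from {s0, s1}.
A 3-state machine:
        a   b   c  
>* s0   s0  s1  s0 
 * s1   s1  s2  s1 
   s2   s2  s2  s2 
(> = start, * = accepting)

start=s0; accept=s0,s1; s0-a>s0; s0-b>s1; s0-c>s0; s1-a>s1; s1-b>s2; s1-c>s1; s2-a>s2; s2-b>s2; s2-c>s2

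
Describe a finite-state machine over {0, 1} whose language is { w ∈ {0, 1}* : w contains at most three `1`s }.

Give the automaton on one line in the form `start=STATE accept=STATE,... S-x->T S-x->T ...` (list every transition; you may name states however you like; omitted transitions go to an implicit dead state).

Count `1`s, saturating at 4: states q0 through q3 mean 0 through 3 `1`s seen; q4 means more than 3. Each `1` increments (capped at q4); other symbols loop. Accept from {q0, q1, q2, q3}.
A 5-state machine:
        0   1  
>* q0   q0  q1 
 * q1   q1  q2 
 * q2   q2  q3 
 * q3   q3  q4 
   q4   q4  q4 
(> = start, * = accepting)

start=q0 accept=q0,q1,q2,q3 q0-0->q0 q0-1->q1 q1-0->q1 q1-1->q2 q2-0->q2 q2-1->q3 q3-0->q3 q3-1->q4 q4-0->q4 q4-1->q4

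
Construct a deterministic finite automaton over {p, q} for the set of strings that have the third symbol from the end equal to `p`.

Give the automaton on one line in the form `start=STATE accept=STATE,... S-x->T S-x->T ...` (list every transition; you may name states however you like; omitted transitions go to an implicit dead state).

start=S0 accept=S7,S8,S9,S10 S0-p->S1 S0-q->S2 S1-p->S3 S1-q->S4 S2-p->S5 S2-q->S6 S3-p->S7 S3-q->S8 S4-p->S9 S4-q->S10 S5-p->S11 S5-q->S12 S6-p->S13 S6-q->S14 S7-p->S7 S7-q->S8 S8-p->S9 S8-q->S10 S9-p->S11 S9-q->S12 S10-p->S13 S10-q->S14 S11-p->S7 S11-q->S8 S12-p->S9 S12-q->S10 S13-p->S11 S13-q->S12 S14-p->S13 S14-q->S14

Because acceptance depends on a position counted from the end, the machine has to buffer the most recent 3 symbols. Make each state the string of the last up-to-3 symbols read; on input `x` shift the window left and append `x`. Accept when the buffered window has length 3 and begins with `p`.
With 15 states:
          p    q  
>  S0     S1   S2 
   S1     S3   S4 
   S2     S5   S6 
   S3     S7   S8 
   S4     S9  S10 
   S5    S11  S12 
   S6    S13  S14 
 * S7     S7   S8 
 * S8     S9  S10 
 * S9    S11  S12 
 * S10   S13  S14 
   S11    S7   S8 
   S12    S9  S10 
   S13   S11  S12 
   S14   S13  S14 
(> = start, * = accepting)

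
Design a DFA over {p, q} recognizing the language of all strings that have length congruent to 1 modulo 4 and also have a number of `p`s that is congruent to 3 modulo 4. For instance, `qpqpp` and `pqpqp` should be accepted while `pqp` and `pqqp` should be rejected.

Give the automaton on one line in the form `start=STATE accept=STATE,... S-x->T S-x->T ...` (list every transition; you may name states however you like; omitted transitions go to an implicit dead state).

start=A accept=N A-p->B A-q->C B-p->D B-q->E C-p->E C-q->F D-p->G D-q->H E-p->H E-q->I F-p->I F-q->J G-p->A G-q->K H-p->K H-q->L I-p->L I-q->M J-p->M J-q->A K-p->C K-q->N L-p->N L-q->O M-p->O M-q->B N-p->F N-q->P O-p->P O-q->D P-p->J P-q->G

Build one automaton per condition and run them in lockstep. One (4 states) tracks the input length modulo 4; the other (4 states) tracks the count of `p`s modulo 4. Each combined state is a pair, one component from each; accept when both components accept.
       p  q 
>  A   B  C 
   B   D  E 
   C   E  F 
   D   G  H 
   E   H  I 
   F   I  J 
   G   A  K 
   H   K  L 
   I   L  M 
   J   M  A 
   K   C  N 
   L   N  O 
   M   O  B 
 * N   F  P 
   O   P  D 
   P   J  G 
(> = start, * = accepting)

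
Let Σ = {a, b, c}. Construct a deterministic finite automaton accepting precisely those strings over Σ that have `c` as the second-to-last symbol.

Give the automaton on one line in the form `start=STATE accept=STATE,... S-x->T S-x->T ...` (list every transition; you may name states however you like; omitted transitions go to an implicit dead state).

Because acceptance depends on a position counted from the end, the machine has to buffer the most recent 2 symbols. Make each state the string of the last up-to-2 symbols read; on input `x` shift the window left and append `x`. Accept when the buffered window has length 2 and begins with `c`.
13 states suffice.
          a    b    c  
>  q0     q1   q2   q3 
   q1     q4   q5   q6 
   q2     q7   q8   q9 
   q3    q10  q11  q12 
   q4     q4   q5   q6 
   q5     q7   q8   q9 
   q6    q10  q11  q12 
   q7     q4   q5   q6 
   q8     q7   q8   q9 
   q9    q10  q11  q12 
 * q10    q4   q5   q6 
 * q11    q7   q8   q9 
 * q12   q10  q11  q12 
(> = start, * = accepting)

start=q0 accept=q10,q11,q12 q0-a->q1 q0-b->q2 q0-c->q3 q1-a->q4 q1-b->q5 q1-c->q6 q2-a->q7 q2-b->q8 q2-c->q9 q3-a->q10 q3-b->q11 q3-c->q12 q4-a->q4 q4-b->q5 q4-c->q6 q5-a->q7 q5-b->q8 q5-c->q9 q6-a->q10 q6-b->q11 q6-c->q12 q7-a->q4 q7-b->q5 q7-c->q6 q8-a->q7 q8-b->q8 q8-c->q9 q9-a->q10 q9-b->q11 q9-c->q12 q10-a->q4 q10-b->q5 q10-c->q6 q11-a->q7 q11-b->q8 q11-c->q9 q12-a->q10 q12-b->q11 q12-c->q12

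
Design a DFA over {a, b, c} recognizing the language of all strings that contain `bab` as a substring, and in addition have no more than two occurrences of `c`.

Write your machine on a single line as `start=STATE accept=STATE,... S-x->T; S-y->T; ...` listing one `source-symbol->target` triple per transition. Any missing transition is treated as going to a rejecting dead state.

Run two small machines in parallel and take their product. The first has 4 states tracking whether and how much of `bab` has been seen; the second has 4 states tracking the count of `c`s, saturating at 3. A product state is a pair (one from each), accepting exactly when both do.
With 16 states:
          a    b    c  
>  q0     q0   q1   q2 
   q1     q3   q1   q2 
   q2     q2   q4   q5 
   q3     q0   q6   q2 
   q4     q7   q4   q5 
   q5     q5   q8   q9 
 * q6     q6   q6  q10 
   q7     q2  q10   q5 
   q8    q11   q8   q9 
   q9     q9  q12   q9 
 * q10   q10  q10  q13 
   q11    q5  q13   q9 
   q12   q14  q12   q9 
 * q13   q13  q13  q15 
   q14    q9  q15   q9 
   q15   q15  q15  q15 
(> = start, * = accepting)

start=q0; accept=q6,q10,q13; q0-a->q0; q0-b->q1; q0-c->q2; q1-a->q3; q1-b->q1; q1-c->q2; q2-a->q2; q2-b->q4; q2-c->q5; q3-a->q0; q3-b->q6; q3-c->q2; q4-a->q7; q4-b->q4; q4-c->q5; q5-a->q5; q5-b->q8; q5-c->q9; q6-a->q6; q6-b->q6; q6-c->q10; q7-a->q2; q7-b->q10; q7-c->q5; q8-a->q11; q8-b->q8; q8-c->q9; q9-a->q9; q9-b->q12; q9-c->q9; q10-a->q10; q10-b->q10; q10-c->q13; q11-a->q5; q11-b->q13; q11-c->q9; q12-a->q14; q12-b->q12; q12-c->q9; q13-a->q13; q13-b->q13; q13-c->q15; q14-a->q9; q14-b->q15; q14-c->q9; q15-a->q15; q15-b->q15; q15-c->q15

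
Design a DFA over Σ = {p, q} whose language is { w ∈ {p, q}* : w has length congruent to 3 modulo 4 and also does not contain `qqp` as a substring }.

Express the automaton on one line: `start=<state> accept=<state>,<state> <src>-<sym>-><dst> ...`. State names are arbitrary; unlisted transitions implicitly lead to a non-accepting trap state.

Handle the two conditions separately and then intersect. One (4 states) tracks the input length modulo 4; the other (4 states) tracks partial matches of the forbidden pattern `qqp`. Each combined state is a pair, one component from each; accept when both components accept. Minimizing collapses redundant product states.
With 13 states:
          p    q  
>  s0     s1   s2 
   s1     s3   s4 
   s2     s3   s5 
   s3     s6   s7 
   s4     s6   s8 
   s5     s9   s8 
 * s6     s0  s10 
 * s7     s0  s11 
 * s8     s9  s11 
   s9     s9   s9 
   s10    s1  s12 
   s11    s9  s12 
   s12    s9   s5 
(> = start, * = accepting)

start=s0 accept=s6,s7,s8 s0-p->s1 s0-q->s2 s1-p->s3 s1-q->s4 s2-p->s3 s2-q->s5 s3-p->s6 s3-q->s7 s4-p->s6 s4-q->s8 s5-p->s9 s5-q->s8 s6-p->s0 s6-q->s10 s7-p->s0 s7-q->s11 s8-p->s9 s8-q->s11 s9-p->s9 s9-q->s9 s10-p->s1 s10-q->s12 s11-p->s9 s11-q->s12 s12-p->s9 s12-q->s5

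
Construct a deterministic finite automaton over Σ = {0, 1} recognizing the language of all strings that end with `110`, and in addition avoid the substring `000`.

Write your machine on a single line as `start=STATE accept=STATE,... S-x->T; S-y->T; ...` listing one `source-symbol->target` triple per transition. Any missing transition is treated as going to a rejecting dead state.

start=s0; accept=s6; s0-0->s1; s0-1->s2; s1-0->s3; s1-1->s2; s2-0->s1; s2-1->s4; s3-0->s5; s3-1->s2; s4-0->s6; s4-1->s4; s5-0->s5; s5-1->s5; s6-0->s3; s6-1->s2

Build one automaton per condition and run them in lockstep. One (4 states) tracks how much of the suffix `110` has currently been matched; the other (4 states) tracks partial matches of the forbidden pattern `000`. Each combined state is a pair, one component from each; accept when both components accept. Equivalent product states are then merged.
        0   1  
>  s0   s1  s2 
   s1   s3  s2 
   s2   s1  s4 
   s3   s5  s2 
   s4   s6  s4 
   s5   s5  s5 
 * s6   s3  s2 
(> = start, * = accepting)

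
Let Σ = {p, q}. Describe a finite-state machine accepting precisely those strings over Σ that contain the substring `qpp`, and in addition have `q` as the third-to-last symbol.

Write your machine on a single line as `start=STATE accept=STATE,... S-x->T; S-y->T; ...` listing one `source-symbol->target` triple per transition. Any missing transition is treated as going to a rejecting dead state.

Handle the two conditions separately and then intersect. One (4 states) tracks whether and how much of `qpp` has been seen; the other (15 states) tracks the last 3 symbols read. Each combined state is a pair, one component from each; accept when both components accept. Equivalent product states are then merged.
          p    q  
>  S0     S0   S1 
   S1     S2   S1 
   S2     S3   S1 
 * S3     S4   S5 
   S4     S4   S5 
   S5     S6   S7 
   S6     S3   S8 
   S7     S9  S10 
 * S8     S6   S7 
 * S9     S3   S8 
 * S10    S9  S10 
(> = start, * = accepting)

start=S0; accept=S3,S8,S9,S10; S0-p->S0; S0-q->S1; S1-p->S2; S1-q->S1; S2-p->S3; S2-q->S1; S3-p->S4; S3-q->S5; S4-p->S4; S4-q->S5; S5-p->S6; S5-q->S7; S6-p->S3; S6-q->S8; S7-p->S9; S7-q->S10; S8-p->S6; S8-q->S7; S9-p->S3; S9-q->S8; S10-p->S9; S10-q->S10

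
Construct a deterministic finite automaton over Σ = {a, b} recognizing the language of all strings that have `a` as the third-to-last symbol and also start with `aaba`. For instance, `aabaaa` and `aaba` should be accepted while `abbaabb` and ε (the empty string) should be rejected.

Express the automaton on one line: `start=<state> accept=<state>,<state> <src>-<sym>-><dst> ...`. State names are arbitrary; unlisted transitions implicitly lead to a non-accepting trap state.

Run two small machines in parallel and take their product. The first has 15 states tracking the last 3 symbols read; the second has 6 states tracking whether the input so far still matches the prefix `aaba`. A product state is a pair (one from each), accepting exactly when both do.
A 24-state machine:
          a    b  
>  q0     q1   q2 
   q1     q3   q4 
   q2     q5   q6 
   q3     q7   q8 
   q4     q9  q10 
   q5    q11  q12 
   q6    q13  q14 
   q7     q7  q15 
   q8    q16  q10 
   q9    q11  q12 
   q10   q13  q14 
   q11    q7  q15 
   q12    q9  q10 
   q13   q11  q12 
   q14   q13  q14 
   q15    q9  q10 
 * q16   q17  q18 
   q17   q19  q20 
   q18   q16  q21 
 * q19   q19  q20 
 * q20   q16  q21 
 * q21   q22  q23 
   q22   q17  q18 
   q23   q22  q23 
(> = start, * = accepting)

start=q0 accept=q16,q19,q20,q21 q0-a->q1 q0-b->q2 q1-a->q3 q1-b->q4 q2-a->q5 q2-b->q6 q3-a->q7 q3-b->q8 q4-a->q9 q4-b->q10 q5-a->q11 q5-b->q12 q6-a->q13 q6-b->q14 q7-a->q7 q7-b->q15 q8-a->q16 q8-b->q10 q9-a->q11 q9-b->q12 q10-a->q13 q10-b->q14 q11-a->q7 q11-b->q15 q12-a->q9 q12-b->q10 q13-a->q11 q13-b->q12 q14-a->q13 q14-b->q14 q15-a->q9 q15-b->q10 q16-a->q17 q16-b->q18 q17-a->q19 q17-b->q20 q18-a->q16 q18-b->q21 q19-a->q19 q19-b->q20 q20-a->q16 q20-b->q21 q21-a->q22 q21-b->q23 q22-a->q17 q22-b->q18 q23-a->q22 q23-b->q23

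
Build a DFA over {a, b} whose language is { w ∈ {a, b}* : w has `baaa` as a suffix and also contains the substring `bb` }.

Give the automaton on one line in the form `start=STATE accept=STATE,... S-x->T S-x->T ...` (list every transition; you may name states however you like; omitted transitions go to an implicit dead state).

start=s0 accept=s5 s0-a->s0 s0-b->s1 s1-a->s0 s1-b->s2 s2-a->s3 s2-b->s2 s3-a->s4 s3-b->s2 s4-a->s5 s4-b->s2 s5-a->s6 s5-b->s2 s6-a->s6 s6-b->s2

Build one automaton per condition and run them in lockstep. The first has 5 states tracking how much of the suffix `baaa` has currently been matched; the second has 3 states tracking whether and how much of `bb` has been seen. A product state is a pair (one from each), accepting exactly when both do. After merging equivalent states the machine shrinks.
With 7 states:
        a   b  
>  s0   s0  s1 
   s1   s0  s2 
   s2   s3  s2 
   s3   s4  s2 
   s4   s5  s2 
 * s5   s6  s2 
   s6   s6  s2 
(> = start, * = accepting)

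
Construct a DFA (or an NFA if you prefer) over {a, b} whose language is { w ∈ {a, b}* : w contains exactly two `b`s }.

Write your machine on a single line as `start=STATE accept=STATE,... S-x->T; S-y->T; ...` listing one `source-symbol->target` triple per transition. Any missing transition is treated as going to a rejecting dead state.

start=q0; accept=q2; q0-a->q0; q0-b->q1; q1-a->q1; q1-b->q2; q2-a->q2; q2-b->q3; q3-a->q3; q3-b->q3

Count `b`s, saturating at 3: states q0 through q2 mean 0 through 2 `b`s seen; q3 means more than 2. Each `b` increments (capped at q3); other symbols loop. Accept from {q2}.
With 4 states:
        a   b  
>  q0   q0  q1 
   q1   q1  q2 
 * q2   q2  q3 
   q3   q3  q3 
(> = start, * = accepting)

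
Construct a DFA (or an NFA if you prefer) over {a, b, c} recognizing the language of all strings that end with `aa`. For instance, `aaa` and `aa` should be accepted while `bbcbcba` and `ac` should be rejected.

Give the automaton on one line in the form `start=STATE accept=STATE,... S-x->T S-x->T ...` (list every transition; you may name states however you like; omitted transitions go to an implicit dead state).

start=s0 accept=s2 s0-a->s1 s0-b->s0 s0-c->s0 s1-a->s2 s1-b->s0 s1-c->s0 s2-a->s2 s2-b->s0 s2-c->s0

Remember how much of `aa` the current input suffix matches. State s0 means no match yet; s1 means the last symbol is `a`; s2 means the last 2 symbols are `aa`. Only s2 accepts. On a mismatch, fall back to the longest proper suffix that is still a prefix of `aa`.
A 3-state machine:
        a   b   c  
>  s0   s1  s0  s0 
   s1   s2  s0  s0 
 * s2   s2  s0  s0 
(> = start, * = accepting)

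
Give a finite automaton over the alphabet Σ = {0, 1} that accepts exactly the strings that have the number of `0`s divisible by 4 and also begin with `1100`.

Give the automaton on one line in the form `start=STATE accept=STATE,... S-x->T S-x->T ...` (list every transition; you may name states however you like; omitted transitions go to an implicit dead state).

start=s0 accept=s7 s0-0->s1 s0-1->s2 s1-0->s1 s1-1->s1 s2-0->s1 s2-1->s3 s3-0->s4 s3-1->s1 s4-0->s5 s4-1->s1 s5-0->s6 s5-1->s5 s6-0->s7 s6-1->s6 s7-0->s8 s7-1->s7 s8-0->s5 s8-1->s8

Handle the two conditions separately and then intersect. The first has 4 states tracking the count of `0`s modulo 4; the second has 6 states tracking whether the input so far still matches the prefix `1100`. A product state is a pair (one from each), accepting exactly when both do. After merging equivalent states the machine shrinks.
A 9-state machine:
        0   1  
>  s0   s1  s2 
   s1   s1  s1 
   s2   s1  s3 
   s3   s4  s1 
   s4   s5  s1 
   s5   s6  s5 
   s6   s7  s6 
 * s7   s8  s7 
   s8   s5  s8 
(> = start, * = accepting)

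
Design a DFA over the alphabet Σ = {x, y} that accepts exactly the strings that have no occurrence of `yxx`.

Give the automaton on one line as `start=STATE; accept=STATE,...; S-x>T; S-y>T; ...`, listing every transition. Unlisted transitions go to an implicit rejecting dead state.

This is the complement of 'contains `yxx`'. Use the same substring-matching states — s0 through s3 holding how much of `yxx` has just been matched — but flip the accepting set: everything except the trap s3 accepts.
        x   y  
>* s0   s0  s1 
 * s1   s2  s1 
 * s2   s3  s1 
   s3   s3  s3 
(> = start, * = accepting)

start=s0; accept=s0,s1,s2; s0-x>s0; s0-y>s1; s1-x>s2; s1-y>s1; s2-x>s3; s2-y>s1; s3-x>s3; s3-y>s3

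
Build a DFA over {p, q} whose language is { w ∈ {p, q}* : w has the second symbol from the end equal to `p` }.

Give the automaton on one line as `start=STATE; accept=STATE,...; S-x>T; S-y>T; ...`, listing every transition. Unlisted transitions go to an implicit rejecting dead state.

start=A; accept=D,E; A-p>B; A-q>C; B-p>D; B-q>E; C-p>F; C-q>G; D-p>D; D-q>E; E-p>F; E-q>G; F-p>D; F-q>E; G-p>F; G-q>G

A DFA must remember the last 2 symbols (since which symbol is second-to-last isn't known until the input ends). Use one state per possible window of the last ≤2 symbols; accept from those whose window starts with `p`.
       p  q 
>  A   B  C 
   B   D  E 
   C   F  G 
 * D   D  E 
 * E   F  G 
   F   D  E 
   G   F  G 
(> = start, * = accepting)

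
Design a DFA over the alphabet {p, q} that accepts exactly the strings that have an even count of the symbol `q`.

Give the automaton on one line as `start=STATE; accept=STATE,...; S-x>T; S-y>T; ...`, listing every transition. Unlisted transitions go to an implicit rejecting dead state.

Keep the running count of `q`s modulo 2: each `q` advances along the cycle A → B → A while other symbols loop. Accept at A.
A 2-state machine:
       p  q 
>* A   A  B 
   B   B  A 
(> = start, * = accepting)

start=A; accept=A; A-p>A; A-q>B; B-p>B; B-q>A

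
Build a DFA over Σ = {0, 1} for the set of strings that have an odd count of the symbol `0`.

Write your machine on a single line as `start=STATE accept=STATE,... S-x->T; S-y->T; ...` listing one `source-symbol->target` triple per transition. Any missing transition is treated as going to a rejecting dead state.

The only thing that matters is how many `0`s have appeared, reduced mod 2. Use one state per residue: q0 for 0, …, q1 for 1. Reading `0` moves to the next residue; anything else stays put. q1 is accepting.
With 2 states:
        0   1  
>  q0   q1  q0 
 * q1   q0  q1 
(> = start, * = accepting)

start=q0; accept=q1; q0-0->q1; q0-1->q0; q1-0->q0; q1-1->q1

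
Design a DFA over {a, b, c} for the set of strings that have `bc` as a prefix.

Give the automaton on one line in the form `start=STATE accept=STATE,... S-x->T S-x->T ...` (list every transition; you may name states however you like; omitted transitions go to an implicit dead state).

start=S0 accept=S2 S0-a->S3 S0-b->S1 S0-c->S3 S1-a->S3 S1-b->S3 S1-c->S2 S2-a->S2 S2-b->S2 S2-c->S2 S3-a->S3 S3-b->S3 S3-c->S3

Walk along `bc` while the input agrees: from S0 take `b` to S1, and so on. Any deviation drops to the rejecting sink S3. Once S2 is reached the prefix is confirmed and every continuation is accepted.
A 4-state machine:
        a   b   c  
>  S0   S3  S1  S3 
   S1   S3  S3  S2 
 * S2   S2  S2  S2 
   S3   S3  S3  S3 
(> = start, * = accepting)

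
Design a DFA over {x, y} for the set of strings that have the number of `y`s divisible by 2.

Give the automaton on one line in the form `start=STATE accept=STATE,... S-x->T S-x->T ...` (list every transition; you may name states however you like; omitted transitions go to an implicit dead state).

Keep the running count of `y`s modulo 2: each `y` advances along the cycle S0 → S1 → S0 while other symbols loop. Accept at S0.
A 2-state machine:
        x   y  
>* S0   S0  S1 
   S1   S1  S0 
(> = start, * = accepting)

start=S0 accept=S0 S0-x->S0 S0-y->S1 S1-x->S1 S1-y->S0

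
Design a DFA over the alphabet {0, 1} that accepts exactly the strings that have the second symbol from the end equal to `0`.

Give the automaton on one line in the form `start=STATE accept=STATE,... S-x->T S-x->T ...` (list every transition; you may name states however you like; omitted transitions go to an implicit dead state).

start=S0 accept=S3,S4 S0-0->S1 S0-1->S2 S1-0->S3 S1-1->S4 S2-0->S5 S2-1->S6 S3-0->S3 S3-1->S4 S4-0->S5 S4-1->S6 S5-0->S3 S5-1->S4 S6-0->S5 S6-1->S6

A DFA must remember the last 2 symbols (since which symbol is second-to-last isn't known until the input ends). Use one state per possible window of the last ≤2 symbols; accept from those whose window starts with `0`.
        0   1  
>  S0   S1  S2 
   S1   S3  S4 
   S2   S5  S6 
 * S3   S3  S4 
 * S4   S5  S6 
   S5   S3  S4 
   S6   S5  S6 
(> = start, * = accepting)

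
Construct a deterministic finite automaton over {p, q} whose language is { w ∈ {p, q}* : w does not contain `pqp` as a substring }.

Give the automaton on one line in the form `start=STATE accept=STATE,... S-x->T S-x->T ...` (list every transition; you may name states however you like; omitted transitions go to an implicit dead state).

start=s0 accept=s0,s1,s2 s0-p->s1 s0-q->s0 s1-p->s1 s1-q->s2 s2-p->s3 s2-q->s0 s3-p->s3 s3-q->s3

This is the complement of 'contains `pqp`'. Use the same substring-matching states — s0 through s3 holding how much of `pqp` has just been matched — but flip the accepting set: everything except the trap s3 accepts.
With 4 states:
        p   q  
>* s0   s1  s0 
 * s1   s1  s2 
 * s2   s3  s0 
   s3   s3  s3 
(> = start, * = accepting)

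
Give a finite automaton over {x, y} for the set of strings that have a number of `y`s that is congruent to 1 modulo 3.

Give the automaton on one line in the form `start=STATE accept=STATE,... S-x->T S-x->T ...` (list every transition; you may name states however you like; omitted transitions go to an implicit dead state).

start=s0 accept=s1 s0-x->s0 s0-y->s1 s1-x->s1 s1-y->s2 s2-x->s2 s2-y->s0

The only thing that matters is how many `y`s have appeared, reduced mod 3. Use one state per residue: s0 for 0, …, s2 for 2. Reading `y` moves to the next residue; anything else stays put. s1 is accepting.
        x   y  
>  s0   s0  s1 
 * s1   s1  s2 
   s2   s2  s0 
(> = start, * = accepting)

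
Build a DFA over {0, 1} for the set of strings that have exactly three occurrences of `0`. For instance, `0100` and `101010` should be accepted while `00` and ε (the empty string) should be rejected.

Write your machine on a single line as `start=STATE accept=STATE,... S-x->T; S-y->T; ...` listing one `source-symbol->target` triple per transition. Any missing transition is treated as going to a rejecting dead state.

Count `0`s, saturating at 4: states A through D mean 0 through 3 `0`s seen; E means more than 3. Each `0` increments (capped at E); other symbols loop. Accept from {D}.
With 5 states:
       0  1 
>  A   B  A 
   B   C  B 
   C   D  C 
 * D   E  D 
   E   E  E 
(> = start, * = accepting)

start=A; accept=D; A-0->B; A-1->A; B-0->C; B-1->B; C-0->D; C-1->C; D-0->E; D-1->D; E-0->E; E-1->E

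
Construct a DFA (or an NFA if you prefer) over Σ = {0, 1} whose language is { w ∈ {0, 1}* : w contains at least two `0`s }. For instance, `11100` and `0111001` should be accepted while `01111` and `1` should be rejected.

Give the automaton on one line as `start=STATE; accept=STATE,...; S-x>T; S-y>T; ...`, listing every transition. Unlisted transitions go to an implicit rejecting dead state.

Only the number of `0`s matters, and only up to 3. Make a chain A → B → C → D advanced by each `0` (with D absorbing); every other symbol self-loops. The accepting set is {C, D}.
With 4 states:
       0  1 
>  A   B  A 
   B   C  B 
 * C   D  C 
 * D   D  D 
(> = start, * = accepting)

start=A; accept=C,D; A-0>B; A-1>A; B-0>C; B-1>B; C-0>D; C-1>C; D-0>D; D-1>D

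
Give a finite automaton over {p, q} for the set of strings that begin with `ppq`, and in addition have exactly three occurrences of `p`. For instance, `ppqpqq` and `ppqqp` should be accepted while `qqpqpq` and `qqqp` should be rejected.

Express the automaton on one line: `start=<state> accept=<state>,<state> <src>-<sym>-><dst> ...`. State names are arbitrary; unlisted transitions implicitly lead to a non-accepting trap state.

Run two small machines in parallel and take their product. The first has 5 states tracking whether the input so far still matches the prefix `ppq`; the second has 5 states tracking the count of `p`s, saturating at 4. A product state is a pair (one from each), accepting exactly when both do. Equivalent product states are then merged.
       p  q 
>  A   B  C 
   B   D  C 
   C   C  C 
   D   C  E 
   E   F  E 
 * F   C  F 
(> = start, * = accepting)

start=A accept=F A-p->B A-q->C B-p->D B-q->C C-p->C C-q->C D-p->C D-q->E E-p->F E-q->E F-p->C F-q->F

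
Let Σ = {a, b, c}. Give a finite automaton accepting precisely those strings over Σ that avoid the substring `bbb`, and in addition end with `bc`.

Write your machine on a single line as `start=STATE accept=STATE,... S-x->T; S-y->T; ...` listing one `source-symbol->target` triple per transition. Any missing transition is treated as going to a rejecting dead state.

start=q0; accept=q3; q0-a->q0; q0-b->q1; q0-c->q0; q1-a->q0; q1-b->q2; q1-c->q3; q2-a->q0; q2-b->q4; q2-c->q3; q3-a->q0; q3-b->q1; q3-c->q0; q4-a->q4; q4-b->q4; q4-c->q4

Handle the two conditions separately and then intersect. The first has 4 states tracking partial matches of the forbidden pattern `bbb`; the second has 3 states tracking how much of the suffix `bc` has currently been matched. A product state is a pair (one from each), accepting exactly when both do. Equivalent product states are then merged.
5 states suffice.
        a   b   c  
>  q0   q0  q1  q0 
   q1   q0  q2  q3 
   q2   q0  q4  q3 
 * q3   q0  q1  q0 
   q4   q4  q4  q4 
(> = start, * = accepting)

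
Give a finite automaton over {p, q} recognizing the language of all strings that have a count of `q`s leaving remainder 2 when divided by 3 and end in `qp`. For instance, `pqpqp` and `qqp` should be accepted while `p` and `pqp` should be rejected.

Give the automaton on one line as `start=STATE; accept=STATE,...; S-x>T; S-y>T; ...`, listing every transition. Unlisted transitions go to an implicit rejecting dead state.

Build one automaton per condition and run them in lockstep. One (3 states) tracks the count of `q`s modulo 3; the other (3 states) tracks how much of the suffix `qp` has currently been matched. Each combined state is a pair, one component from each; accept when both components accept. Minimizing collapses redundant product states.
With 5 states:
       p  q 
>  A   A  B 
   B   B  C 
   C   D  A 
 * D   E  A 
   E   E  A 
(> = start, * = accepting)

start=A; accept=D; A-p>A; A-q>B; B-p>B; B-q>C; C-p>D; C-q>A; D-p>E; D-q>A; E-p>E; E-q>A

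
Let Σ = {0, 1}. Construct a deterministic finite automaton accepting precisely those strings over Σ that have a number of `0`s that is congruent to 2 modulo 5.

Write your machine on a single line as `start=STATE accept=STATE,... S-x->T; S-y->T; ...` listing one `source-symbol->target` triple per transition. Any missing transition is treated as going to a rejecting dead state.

The only thing that matters is how many `0`s have appeared, reduced mod 5. Use one state per residue: q0 for 0, …, q4 for 4. Reading `0` moves to the next residue; anything else stays put. q2 is accepting.
With 5 states:
        0   1  
>  q0   q1  q0 
   q1   q2  q1 
 * q2   q3  q2 
   q3   q4  q3 
   q4   q0  q4 
(> = start, * = accepting)

start=q0; accept=q2; q0-0->q1; q0-1->q0; q1-0->q2; q1-1->q1; q2-0->q3; q2-1->q2; q3-0->q4; q3-1->q3; q4-0->q0; q4-1->q4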